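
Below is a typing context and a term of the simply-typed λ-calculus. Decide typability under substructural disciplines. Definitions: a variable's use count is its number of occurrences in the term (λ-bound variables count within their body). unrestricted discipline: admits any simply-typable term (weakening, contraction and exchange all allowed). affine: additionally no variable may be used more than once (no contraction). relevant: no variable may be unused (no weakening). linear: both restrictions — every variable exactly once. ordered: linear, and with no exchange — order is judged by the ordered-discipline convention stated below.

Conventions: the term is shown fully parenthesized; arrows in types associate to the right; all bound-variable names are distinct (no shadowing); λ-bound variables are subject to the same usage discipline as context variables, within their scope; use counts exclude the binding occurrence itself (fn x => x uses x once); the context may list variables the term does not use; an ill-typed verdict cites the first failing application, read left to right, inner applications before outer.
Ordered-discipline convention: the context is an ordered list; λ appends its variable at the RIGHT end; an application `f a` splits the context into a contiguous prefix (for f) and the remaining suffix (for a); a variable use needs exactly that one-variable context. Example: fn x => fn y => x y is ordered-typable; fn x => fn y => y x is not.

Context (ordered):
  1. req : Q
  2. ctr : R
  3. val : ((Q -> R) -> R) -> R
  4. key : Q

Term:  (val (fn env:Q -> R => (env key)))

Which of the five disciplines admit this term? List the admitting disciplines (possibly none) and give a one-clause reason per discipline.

accepted by: affine, unrestricted
variable uses: req: 0×, ctr: 0×, val: 1×, key: 1×, env (bound): 1×
left-to-right use order: val, env, key
typing: ✓ — R
ordered: ✗, req, ctr left unused
linear: ✗, req, ctr left unused
affine: ✓, none of req, ctr, val, key, env used more than once
relevant: ✗, req, ctr left unused
unrestricted: ✓, simply typable at R; W, C, E all held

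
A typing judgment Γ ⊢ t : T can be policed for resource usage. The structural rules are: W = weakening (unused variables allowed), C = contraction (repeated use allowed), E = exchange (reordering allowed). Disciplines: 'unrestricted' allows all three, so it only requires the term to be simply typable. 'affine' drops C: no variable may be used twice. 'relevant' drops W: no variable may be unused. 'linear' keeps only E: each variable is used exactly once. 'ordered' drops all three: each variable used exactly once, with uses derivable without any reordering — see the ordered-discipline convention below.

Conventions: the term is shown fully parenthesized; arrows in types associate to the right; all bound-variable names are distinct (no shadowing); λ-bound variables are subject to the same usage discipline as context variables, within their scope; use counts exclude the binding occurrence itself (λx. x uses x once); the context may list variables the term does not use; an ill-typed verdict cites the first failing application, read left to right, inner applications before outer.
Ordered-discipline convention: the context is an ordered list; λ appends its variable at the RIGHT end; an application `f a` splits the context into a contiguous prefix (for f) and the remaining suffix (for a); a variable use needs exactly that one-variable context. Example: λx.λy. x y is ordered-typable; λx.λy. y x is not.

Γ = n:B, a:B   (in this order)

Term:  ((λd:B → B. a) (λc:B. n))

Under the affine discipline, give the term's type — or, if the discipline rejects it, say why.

term : B
usage: n: 1×, a: 1×, d (bound): 0×, c (bound): 0×
uses in reading order: a, n
typing: the term checks, with type B
all disciplines: ordered ✗ | linear ✗ | affine ✓ | relevant ✗ | unrestricted ✓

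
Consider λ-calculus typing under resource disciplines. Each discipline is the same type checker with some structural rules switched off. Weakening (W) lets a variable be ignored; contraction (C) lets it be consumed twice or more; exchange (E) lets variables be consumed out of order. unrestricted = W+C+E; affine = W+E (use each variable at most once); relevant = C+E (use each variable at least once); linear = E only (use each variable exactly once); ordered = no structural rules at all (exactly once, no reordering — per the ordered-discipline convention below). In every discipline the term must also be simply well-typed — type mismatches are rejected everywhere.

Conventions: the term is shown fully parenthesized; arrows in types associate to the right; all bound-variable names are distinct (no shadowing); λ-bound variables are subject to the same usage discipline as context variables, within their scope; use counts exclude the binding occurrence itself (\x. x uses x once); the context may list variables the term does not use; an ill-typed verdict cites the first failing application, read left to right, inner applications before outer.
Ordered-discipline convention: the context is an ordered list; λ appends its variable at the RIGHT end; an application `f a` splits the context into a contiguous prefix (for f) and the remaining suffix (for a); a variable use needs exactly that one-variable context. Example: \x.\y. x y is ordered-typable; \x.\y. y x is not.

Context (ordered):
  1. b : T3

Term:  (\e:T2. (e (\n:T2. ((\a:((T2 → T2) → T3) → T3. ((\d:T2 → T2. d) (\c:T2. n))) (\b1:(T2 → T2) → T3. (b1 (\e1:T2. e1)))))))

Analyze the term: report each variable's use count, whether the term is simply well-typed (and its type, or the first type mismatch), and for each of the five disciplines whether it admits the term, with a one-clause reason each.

use counts: b: 0×, e (λ-bound): 1×, n (λ-bound): 1×, a (λ-bound): 0×, d (λ-bound): 1×, c (λ-bound): 0×, b1 (λ-bound): 1×, e1 (λ-bound): 1×
use order (left to right): e, d, n, b1, e1
typing: ill-typed: applying a non-function (T2)
ordered ✗ (not simply typable)
linear ✗ (fails simple typing)
affine ✗ (a type mismatch blocks all five)
relevant ✗ (the type mismatch rejects it)
unrestricted ✗ (not simply typable)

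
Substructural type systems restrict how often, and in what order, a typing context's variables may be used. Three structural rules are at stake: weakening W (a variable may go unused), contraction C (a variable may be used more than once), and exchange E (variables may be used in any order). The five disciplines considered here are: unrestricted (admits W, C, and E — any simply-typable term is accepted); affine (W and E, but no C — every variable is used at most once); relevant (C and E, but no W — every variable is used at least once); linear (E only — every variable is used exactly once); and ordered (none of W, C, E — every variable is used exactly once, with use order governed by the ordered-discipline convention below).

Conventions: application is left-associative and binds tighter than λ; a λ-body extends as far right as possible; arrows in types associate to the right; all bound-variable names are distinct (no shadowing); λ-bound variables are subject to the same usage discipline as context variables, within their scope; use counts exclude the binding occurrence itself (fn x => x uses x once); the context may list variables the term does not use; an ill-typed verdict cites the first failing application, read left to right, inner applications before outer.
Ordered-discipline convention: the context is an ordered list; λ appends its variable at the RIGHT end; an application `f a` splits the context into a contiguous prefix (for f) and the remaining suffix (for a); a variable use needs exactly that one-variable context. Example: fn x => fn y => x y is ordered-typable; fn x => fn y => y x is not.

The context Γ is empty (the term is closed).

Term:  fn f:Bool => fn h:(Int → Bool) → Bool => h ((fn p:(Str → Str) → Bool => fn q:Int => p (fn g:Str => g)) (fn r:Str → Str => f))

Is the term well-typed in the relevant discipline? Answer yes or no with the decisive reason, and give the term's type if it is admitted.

no — q, r left unused
variable uses: f (bound): 1×, h (bound): 1×, p (bound): 1×, q (bound): 0×, g (bound): 1×, r (bound): 0×
order of uses: h, p, g, f
typing: the term checks, with type Bool → ((Int → Bool) → Bool) → Bool
summary: ordered ✗ · linear ✗ · affine ✓ · relevant ✗ · unrestricted ✓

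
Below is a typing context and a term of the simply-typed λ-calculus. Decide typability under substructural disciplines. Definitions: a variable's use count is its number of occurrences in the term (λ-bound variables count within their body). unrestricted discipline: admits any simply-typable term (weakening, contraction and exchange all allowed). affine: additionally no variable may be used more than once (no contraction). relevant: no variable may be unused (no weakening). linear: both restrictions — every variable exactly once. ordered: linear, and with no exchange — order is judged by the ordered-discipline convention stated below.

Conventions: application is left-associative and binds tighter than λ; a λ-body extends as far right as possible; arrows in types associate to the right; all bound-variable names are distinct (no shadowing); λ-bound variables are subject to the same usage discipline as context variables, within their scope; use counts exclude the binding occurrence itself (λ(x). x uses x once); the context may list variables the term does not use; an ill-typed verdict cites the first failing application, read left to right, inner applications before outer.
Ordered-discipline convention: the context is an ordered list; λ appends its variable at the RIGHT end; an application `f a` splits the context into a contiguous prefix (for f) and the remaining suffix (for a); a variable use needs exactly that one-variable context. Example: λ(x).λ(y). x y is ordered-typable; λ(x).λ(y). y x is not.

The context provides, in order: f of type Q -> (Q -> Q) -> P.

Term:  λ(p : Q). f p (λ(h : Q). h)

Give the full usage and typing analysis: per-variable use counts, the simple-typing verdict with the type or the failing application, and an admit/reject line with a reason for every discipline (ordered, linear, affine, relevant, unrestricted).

usage: f ×1; p (bound) ×1; h (bound) ×1
left-to-right use order: f, p, h
typing: well-typed at Q -> P
ordered: ✓ — one use each (f, p, h); ordered split holds
linear: ✓ — single use per variable (f, p, h)
affine: ✓ — at most one use each (f, p, h)
relevant: ✓ — none of f, p, h goes unused
unrestricted: ✓ — typability at Q -> P is all that's needed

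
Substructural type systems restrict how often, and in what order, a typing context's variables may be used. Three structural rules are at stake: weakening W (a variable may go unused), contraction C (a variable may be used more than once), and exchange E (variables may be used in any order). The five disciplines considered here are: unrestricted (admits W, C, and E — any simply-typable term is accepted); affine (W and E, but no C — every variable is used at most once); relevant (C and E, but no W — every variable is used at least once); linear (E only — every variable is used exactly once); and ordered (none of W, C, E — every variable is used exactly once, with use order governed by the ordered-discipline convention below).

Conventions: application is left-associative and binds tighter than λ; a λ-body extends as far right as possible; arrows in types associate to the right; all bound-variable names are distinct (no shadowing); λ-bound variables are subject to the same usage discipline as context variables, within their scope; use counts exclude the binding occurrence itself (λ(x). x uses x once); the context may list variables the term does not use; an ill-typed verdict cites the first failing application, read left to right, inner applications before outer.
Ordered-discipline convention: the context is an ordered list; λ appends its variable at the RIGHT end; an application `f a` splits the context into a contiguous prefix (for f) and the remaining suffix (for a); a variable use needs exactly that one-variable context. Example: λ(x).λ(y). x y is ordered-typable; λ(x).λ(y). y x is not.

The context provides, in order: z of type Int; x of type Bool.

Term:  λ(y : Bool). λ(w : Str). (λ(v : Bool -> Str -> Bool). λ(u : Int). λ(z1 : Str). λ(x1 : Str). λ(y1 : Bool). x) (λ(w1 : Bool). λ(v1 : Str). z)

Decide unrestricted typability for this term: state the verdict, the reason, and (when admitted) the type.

no — a type mismatch blocks all five
usage: z=1, x=1, y [bound]=0, w [bound]=0, v [bound]=0, u [bound]=0, z1 [bound]=0, x1 [bound]=0, y1 [bound]=0, w1 [bound]=0, v1 [bound]=0
uses in reading order: x, z
typing: ill-typed: an argument Bool -> Str -> Int mismatches the expected Bool -> Str -> Bool
summary: ordered ✗, linear ✗, affine ✗, relevant ✗, unrestricted ✗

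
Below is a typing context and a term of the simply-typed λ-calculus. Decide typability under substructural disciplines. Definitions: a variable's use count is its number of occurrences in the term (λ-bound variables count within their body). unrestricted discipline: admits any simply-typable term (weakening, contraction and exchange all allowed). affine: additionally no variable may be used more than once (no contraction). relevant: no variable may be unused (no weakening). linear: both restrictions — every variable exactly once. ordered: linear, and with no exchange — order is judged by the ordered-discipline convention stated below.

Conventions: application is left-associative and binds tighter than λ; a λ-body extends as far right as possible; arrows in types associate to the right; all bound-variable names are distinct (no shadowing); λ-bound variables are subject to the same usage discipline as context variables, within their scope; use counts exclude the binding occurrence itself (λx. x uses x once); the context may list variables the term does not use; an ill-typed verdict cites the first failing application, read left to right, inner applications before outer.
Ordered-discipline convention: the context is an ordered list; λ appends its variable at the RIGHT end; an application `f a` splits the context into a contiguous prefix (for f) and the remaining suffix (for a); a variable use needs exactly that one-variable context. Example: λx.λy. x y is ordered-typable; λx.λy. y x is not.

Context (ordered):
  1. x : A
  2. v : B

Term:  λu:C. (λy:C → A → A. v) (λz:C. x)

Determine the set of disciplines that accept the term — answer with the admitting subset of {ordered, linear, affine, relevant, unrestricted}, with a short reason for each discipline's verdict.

accepted by: none
usage: x: 1; v: 1; u (λ-bound): 0; y (λ-bound): 0; z (λ-bound): 0
use order (left to right): v, x
typing: ill-typed: an application expects C → A → A but receives C → A
ordered ✗ (not simply typable)
linear ✗ (fails simple typing)
affine ✗ (a type mismatch blocks all five)
relevant ✗ (the type mismatch rejects it)
unrestricted ✗ (not simply typable)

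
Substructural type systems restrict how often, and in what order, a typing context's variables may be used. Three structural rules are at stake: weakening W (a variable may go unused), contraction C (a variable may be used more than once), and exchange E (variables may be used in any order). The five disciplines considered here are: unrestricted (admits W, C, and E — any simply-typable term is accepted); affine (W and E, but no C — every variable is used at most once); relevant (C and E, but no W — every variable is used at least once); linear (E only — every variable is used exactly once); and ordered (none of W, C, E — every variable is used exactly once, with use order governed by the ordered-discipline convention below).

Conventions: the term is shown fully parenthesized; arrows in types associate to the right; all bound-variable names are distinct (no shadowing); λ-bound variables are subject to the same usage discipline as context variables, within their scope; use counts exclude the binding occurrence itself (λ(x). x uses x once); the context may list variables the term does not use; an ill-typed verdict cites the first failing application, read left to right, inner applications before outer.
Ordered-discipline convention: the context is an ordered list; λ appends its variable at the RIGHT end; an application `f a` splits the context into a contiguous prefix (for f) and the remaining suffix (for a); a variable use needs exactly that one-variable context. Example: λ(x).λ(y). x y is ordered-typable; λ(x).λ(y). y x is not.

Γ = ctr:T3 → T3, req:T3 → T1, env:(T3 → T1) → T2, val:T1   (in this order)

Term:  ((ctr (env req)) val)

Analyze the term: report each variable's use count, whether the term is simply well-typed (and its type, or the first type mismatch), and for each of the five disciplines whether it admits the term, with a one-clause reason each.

use counts: ctr: 1; req: 1; env: 1; val: 1
left-to-right use order: ctr, env, req, val
typing: ill-typed: an application expects T3 but receives T2
ordered ✗ (not simply typable)
linear ✗ (fails simple typing)
affine ✗ (a type mismatch blocks all five)
relevant ✗ (the type mismatch rejects it)
unrestricted ✗ (not simply typable)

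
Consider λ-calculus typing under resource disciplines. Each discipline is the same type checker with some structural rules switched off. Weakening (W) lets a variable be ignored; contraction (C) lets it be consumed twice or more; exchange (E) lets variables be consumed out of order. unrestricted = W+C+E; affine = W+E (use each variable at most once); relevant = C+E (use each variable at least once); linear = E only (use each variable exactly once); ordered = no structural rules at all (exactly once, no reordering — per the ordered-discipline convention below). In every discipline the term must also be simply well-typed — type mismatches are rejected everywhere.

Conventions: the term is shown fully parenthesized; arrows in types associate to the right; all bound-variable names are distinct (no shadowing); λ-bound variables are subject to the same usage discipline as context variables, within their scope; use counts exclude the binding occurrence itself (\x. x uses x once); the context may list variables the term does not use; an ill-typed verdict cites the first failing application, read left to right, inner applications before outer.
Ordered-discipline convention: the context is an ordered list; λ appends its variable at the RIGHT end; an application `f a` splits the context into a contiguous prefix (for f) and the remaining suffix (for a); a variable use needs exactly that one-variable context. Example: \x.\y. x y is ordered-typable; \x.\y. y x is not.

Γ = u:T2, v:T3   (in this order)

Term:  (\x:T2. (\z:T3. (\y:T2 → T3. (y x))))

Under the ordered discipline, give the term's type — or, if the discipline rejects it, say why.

not well-typed under ordered — u, v, z left unused
usage: u ×0, v ×0, x (bound) ×1, z (bound) ×0, y (bound) ×1
order of uses: y, x
typing: well-typed at T2 → T3 → (T2 → T3) → T3
all disciplines: ordered ✗; linear ✗; affine ✓; relevant ✗; unrestricted ✓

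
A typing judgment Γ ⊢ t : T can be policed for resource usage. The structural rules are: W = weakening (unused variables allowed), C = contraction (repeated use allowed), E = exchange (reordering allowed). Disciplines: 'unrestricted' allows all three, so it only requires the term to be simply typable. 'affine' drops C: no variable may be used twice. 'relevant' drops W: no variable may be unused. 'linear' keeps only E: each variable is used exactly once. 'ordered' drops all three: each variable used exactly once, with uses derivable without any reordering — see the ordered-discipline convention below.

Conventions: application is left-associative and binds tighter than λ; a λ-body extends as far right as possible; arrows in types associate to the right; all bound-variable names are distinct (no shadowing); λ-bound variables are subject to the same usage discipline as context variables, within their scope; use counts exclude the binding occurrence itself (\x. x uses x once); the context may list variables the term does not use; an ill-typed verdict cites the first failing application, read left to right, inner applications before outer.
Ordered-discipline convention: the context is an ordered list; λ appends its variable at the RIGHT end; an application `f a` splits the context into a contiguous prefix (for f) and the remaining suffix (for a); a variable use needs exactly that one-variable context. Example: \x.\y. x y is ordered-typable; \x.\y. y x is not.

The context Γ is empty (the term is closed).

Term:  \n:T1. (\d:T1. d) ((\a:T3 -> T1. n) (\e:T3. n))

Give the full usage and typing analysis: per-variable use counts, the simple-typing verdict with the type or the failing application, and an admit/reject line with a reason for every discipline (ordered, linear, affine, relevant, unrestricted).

variable uses: n [bound]=2; d [bound]=1; a [bound]=0; e [bound]=0
order of uses: d, n, n
typing: well-typed — term : T1 -> T1
ordered: ✗ — repeated use of n ×2; a, e left unused
linear: ✗ — repeated use of n ×2; a, e left unused
affine: ✗ — repeated use of n ×2
relevant: ✗ — a, e left unused
unrestricted: ✓ — type-checks (T1 -> T1) and nothing is barred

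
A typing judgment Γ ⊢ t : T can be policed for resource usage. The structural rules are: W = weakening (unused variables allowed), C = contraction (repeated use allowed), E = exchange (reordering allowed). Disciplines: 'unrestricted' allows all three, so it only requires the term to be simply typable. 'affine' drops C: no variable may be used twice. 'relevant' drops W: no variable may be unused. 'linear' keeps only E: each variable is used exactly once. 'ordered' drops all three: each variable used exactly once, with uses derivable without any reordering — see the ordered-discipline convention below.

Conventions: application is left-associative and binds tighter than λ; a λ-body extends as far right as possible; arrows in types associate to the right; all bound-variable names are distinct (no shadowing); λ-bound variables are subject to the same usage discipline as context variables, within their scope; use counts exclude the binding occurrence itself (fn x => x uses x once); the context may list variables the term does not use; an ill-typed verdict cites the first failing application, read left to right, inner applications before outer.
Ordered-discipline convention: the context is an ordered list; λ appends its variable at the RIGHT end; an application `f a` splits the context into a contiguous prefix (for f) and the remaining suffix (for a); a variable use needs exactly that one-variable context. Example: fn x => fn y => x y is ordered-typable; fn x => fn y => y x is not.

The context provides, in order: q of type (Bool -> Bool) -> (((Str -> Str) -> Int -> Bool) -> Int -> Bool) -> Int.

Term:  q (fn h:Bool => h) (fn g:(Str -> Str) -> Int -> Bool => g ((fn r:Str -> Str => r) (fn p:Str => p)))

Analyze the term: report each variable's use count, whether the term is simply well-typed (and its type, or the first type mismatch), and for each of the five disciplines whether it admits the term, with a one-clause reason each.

use counts: q: 1; h (bound): 1; g (bound): 1; r (bound): 1; p (bound): 1
left-to-right use order: q, h, g, r, p
typing: the term checks, with type Int
ordered: ✓, q, h, g, r, p once each; derivable with no W/C/E
linear: ✓, each of q, h, g, r, p used exactly once
affine: ✓, q, h, g, r, p: no repeats, contraction unneeded
relevant: ✓, none of q, h, g, r, p goes unused
unrestricted: ✓, well-typed at Int; no restrictions here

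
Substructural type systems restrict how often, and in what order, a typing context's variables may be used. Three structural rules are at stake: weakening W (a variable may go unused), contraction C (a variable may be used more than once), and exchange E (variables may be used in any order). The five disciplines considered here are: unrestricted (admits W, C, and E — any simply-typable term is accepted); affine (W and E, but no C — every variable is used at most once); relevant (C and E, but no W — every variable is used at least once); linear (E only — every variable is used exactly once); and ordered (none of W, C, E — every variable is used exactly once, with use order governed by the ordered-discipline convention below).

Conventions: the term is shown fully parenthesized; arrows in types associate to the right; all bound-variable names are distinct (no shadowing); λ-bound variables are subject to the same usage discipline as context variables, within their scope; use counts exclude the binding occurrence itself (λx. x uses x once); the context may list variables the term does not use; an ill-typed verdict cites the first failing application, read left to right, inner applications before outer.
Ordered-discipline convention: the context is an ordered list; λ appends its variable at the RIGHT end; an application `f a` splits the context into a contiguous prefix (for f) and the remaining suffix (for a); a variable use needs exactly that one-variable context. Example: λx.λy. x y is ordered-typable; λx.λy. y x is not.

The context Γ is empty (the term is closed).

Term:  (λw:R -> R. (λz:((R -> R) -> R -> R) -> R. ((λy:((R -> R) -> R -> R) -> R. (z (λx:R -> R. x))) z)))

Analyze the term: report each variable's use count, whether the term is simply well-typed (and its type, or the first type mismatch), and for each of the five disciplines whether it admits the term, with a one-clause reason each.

use counts: w (bound): 0, z (bound): 2, y (bound): 0, x (bound): 1
order of uses: z, x, z
typing: well-typed at (R -> R) -> (((R -> R) -> R -> R) -> R) -> R
ordered: ✗ — repeated use of z ×2; w, y left unused
linear: ✗ — repeated use of z ×2; w, y left unused
affine: ✗ — repeated use of z ×2
relevant: ✗ — w, y left unused
unrestricted: ✓ — simply typable at (R -> R) -> (((R -> R) -> R -> R) -> R) -> R; W, C, E all held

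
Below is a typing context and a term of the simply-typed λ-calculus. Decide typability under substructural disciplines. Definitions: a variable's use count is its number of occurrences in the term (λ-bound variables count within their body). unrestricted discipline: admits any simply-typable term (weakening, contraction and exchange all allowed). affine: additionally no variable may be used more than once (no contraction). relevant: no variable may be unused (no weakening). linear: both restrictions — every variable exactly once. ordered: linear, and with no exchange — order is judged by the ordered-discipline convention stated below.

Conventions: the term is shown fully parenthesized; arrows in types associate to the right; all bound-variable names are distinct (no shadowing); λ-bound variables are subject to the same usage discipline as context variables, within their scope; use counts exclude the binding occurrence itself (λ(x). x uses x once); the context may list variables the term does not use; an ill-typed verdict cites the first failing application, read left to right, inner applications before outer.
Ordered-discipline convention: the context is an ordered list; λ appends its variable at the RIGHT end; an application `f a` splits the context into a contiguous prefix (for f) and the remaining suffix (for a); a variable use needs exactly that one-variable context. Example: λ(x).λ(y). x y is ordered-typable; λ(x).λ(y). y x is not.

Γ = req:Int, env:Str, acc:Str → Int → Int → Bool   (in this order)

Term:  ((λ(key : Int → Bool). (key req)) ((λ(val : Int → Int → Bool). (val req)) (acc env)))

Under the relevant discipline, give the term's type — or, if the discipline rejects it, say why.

term : Bool
use counts: req ×2, env ×1, acc ×1, key (λ-bound) ×1, val (λ-bound) ×1
use order (left to right): key, req, val, req, acc, env
typing: ✓ — Bool
summary: ordered ✗ | linear ✗ | affine ✗ | relevant ✓ | unrestricted ✓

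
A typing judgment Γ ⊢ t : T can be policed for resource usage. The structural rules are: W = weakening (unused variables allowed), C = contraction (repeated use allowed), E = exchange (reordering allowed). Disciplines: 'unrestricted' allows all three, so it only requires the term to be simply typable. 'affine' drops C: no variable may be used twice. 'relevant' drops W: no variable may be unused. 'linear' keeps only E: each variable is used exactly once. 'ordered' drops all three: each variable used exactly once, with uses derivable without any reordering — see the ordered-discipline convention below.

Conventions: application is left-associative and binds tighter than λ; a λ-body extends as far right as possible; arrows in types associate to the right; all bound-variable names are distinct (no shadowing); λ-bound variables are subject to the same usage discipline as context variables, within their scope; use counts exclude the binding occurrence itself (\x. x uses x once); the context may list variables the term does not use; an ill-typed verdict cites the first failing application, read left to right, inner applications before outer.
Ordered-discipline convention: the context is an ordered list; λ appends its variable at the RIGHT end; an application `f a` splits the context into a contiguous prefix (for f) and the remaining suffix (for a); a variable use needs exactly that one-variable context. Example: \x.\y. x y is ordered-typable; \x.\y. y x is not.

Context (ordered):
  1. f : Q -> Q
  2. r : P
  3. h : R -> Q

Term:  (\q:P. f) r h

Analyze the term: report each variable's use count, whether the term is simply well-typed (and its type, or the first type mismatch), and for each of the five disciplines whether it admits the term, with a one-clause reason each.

usage: f: 1; r: 1; h: 1; q [bound]: 0
uses in reading order: f, r, h
typing: ill-typed: argument of type R -> Q where Q is required
ordered: ✗, a type mismatch blocks all five
linear: ✗, the type mismatch rejects it
affine: ✗, not simply typable
relevant: ✗, fails simple typing
unrestricted: ✗, a type mismatch blocks all five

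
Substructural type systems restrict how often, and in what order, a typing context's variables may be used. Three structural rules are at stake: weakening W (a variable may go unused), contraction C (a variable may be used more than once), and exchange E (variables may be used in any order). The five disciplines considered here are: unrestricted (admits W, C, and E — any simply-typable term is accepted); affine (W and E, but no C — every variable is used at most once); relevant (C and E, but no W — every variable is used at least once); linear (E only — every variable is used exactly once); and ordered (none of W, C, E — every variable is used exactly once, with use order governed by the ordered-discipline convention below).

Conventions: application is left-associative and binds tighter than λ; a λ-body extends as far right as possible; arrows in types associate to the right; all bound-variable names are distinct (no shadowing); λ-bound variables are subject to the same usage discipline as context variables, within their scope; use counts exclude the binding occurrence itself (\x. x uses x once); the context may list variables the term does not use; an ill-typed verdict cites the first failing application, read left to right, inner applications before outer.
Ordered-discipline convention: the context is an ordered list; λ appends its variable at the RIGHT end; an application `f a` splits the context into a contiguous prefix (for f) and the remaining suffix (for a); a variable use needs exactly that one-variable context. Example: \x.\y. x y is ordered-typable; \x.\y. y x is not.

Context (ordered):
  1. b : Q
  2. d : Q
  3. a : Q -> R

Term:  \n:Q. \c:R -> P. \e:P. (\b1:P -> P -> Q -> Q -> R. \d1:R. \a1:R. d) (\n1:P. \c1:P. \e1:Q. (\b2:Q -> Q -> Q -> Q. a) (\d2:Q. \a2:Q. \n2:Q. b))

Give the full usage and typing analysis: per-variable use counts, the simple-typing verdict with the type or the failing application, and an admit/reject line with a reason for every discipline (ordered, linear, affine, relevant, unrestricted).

counts: b ×1, d ×1, a ×1, n (bound) ×0, c (bound) ×0, e (bound) ×0, b1 (bound) ×0, d1 (bound) ×0, a1 (bound) ×0, n1 (bound) ×0, c1 (bound) ×0, e1 (bound) ×0, b2 (bound) ×0, d2 (bound) ×0, a2 (bound) ×0, n2 (bound) ×0
order of uses: d, a, b
typing: ✓ — Q -> (R -> P) -> P -> R -> R -> Q
ordered: ✗, unused: n, c, e, b1, d1, a1, n1, c1, e1, b2, d2, a2, n2 — weakening required
linear: ✗, unused: n, c, e, b1, d1, a1, n1, c1, e1, b2, d2, a2, n2 — weakening required
affine: ✓, at most one use each (b, d, a, n, c, e, b1, d1, a1, n1, c1, e1, b2, d2, a2, n2)
relevant: ✗, unused: n, c, e, b1, d1, a1, n1, c1, e1, b2, d2, a2, n2 — weakening required
unrestricted: ✓, type-checks (Q -> (R -> P) -> P -> R -> R -> Q) and nothing is barred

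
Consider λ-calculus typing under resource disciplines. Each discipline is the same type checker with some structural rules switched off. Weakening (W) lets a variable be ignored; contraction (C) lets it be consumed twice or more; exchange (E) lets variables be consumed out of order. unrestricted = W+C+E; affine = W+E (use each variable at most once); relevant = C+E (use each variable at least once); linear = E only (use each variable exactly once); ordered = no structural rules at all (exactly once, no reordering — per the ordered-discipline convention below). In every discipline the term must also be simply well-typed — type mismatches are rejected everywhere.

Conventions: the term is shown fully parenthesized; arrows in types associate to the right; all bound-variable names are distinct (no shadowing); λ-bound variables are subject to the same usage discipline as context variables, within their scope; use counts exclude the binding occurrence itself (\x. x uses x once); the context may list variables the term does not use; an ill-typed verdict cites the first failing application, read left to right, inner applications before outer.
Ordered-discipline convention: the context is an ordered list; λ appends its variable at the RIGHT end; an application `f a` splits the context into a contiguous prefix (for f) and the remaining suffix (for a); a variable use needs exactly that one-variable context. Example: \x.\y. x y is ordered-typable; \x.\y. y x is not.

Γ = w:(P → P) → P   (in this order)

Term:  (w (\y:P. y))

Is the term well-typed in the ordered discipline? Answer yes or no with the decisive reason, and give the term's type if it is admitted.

yes — w, y: once each, no exchange needed; term : P
counts: w=1, y (bound)=1
uses in reading order: w, y
typing: well-typed at P
all disciplines: ordered ✓, linear ✓, affine ✓, relevant ✓, unrestricted ✓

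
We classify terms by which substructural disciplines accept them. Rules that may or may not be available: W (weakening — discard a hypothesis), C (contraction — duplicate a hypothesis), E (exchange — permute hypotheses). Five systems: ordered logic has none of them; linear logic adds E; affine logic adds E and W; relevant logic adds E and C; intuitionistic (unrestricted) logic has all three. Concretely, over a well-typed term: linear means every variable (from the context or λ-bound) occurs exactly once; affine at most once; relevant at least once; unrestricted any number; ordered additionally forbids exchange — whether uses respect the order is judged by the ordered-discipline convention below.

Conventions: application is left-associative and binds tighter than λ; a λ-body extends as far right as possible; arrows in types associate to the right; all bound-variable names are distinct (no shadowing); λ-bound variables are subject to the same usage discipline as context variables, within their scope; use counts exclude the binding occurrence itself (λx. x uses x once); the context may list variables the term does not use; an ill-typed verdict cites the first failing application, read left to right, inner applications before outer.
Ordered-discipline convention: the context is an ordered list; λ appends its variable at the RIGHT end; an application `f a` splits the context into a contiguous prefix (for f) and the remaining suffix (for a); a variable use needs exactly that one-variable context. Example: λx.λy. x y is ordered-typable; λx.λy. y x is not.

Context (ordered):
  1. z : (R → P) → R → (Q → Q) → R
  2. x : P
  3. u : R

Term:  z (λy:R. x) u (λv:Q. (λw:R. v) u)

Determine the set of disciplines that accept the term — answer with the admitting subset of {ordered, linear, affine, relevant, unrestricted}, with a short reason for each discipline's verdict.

admitted by: unrestricted
variable uses: z: 1×, x: 1×, u: 2×, y [bound]: 0×, v [bound]: 1×, w [bound]: 0×
order of uses: z, x, u, v, u
typing: ✓ — R
ordered ✗ (needs contraction — u ×2; y, w never used (weakening))
linear ✗ (needs contraction — u ×2; y, w never used (weakening))
affine ✗ (needs contraction — u ×2)
relevant ✗ (y, w never used (weakening))
unrestricted ✓ (well-typed at R; no restrictions here)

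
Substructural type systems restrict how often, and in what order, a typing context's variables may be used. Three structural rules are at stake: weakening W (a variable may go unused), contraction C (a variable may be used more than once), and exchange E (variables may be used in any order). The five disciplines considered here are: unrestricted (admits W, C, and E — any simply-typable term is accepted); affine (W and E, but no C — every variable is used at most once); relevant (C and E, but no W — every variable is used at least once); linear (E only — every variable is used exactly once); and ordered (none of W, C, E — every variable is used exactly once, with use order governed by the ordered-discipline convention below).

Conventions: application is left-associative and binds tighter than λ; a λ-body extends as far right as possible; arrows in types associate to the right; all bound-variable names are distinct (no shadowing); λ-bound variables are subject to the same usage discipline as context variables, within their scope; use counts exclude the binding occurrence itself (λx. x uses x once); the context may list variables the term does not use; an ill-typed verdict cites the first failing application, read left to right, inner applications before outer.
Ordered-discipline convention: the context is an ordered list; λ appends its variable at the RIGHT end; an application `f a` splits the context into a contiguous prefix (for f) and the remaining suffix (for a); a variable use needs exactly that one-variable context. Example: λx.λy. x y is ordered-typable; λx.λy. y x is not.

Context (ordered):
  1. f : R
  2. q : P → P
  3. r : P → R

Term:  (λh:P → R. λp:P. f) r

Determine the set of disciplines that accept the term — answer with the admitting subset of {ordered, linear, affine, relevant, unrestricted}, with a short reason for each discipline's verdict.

admitting disciplines: affine, unrestricted
variable uses: f: 1; q: 0; r: 1; h (bound): 0; p (bound): 0
order of uses: f, r
typing: ✓ — P → R
ordered ✗ (unused: q, h, p — weakening required)
linear ✗ (unused: q, h, p — weakening required)
affine ✓ (at most one use each (f, q, r, h, p))
relevant ✗ (unused: q, h, p — weakening required)
unrestricted ✓ (simply typable at P → R; W, C, E all held)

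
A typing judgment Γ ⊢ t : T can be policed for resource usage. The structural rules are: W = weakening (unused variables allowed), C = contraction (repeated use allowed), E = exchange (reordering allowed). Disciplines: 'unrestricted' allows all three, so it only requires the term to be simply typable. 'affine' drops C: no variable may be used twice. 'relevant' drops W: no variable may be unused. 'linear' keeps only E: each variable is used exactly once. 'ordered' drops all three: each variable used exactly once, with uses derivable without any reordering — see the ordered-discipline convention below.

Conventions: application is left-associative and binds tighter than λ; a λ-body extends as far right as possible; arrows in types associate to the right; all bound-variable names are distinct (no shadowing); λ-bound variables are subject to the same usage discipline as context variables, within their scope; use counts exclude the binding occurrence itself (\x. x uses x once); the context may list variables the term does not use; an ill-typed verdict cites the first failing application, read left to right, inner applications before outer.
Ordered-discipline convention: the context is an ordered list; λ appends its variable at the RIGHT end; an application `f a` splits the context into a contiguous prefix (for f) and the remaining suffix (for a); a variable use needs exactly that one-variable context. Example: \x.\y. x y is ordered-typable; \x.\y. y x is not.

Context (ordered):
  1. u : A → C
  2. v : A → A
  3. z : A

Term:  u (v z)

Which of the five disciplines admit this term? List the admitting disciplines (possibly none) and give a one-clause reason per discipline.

accepted by: ordered, linear, affine, relevant, unrestricted
usage: u ×1; v ×1; z ×1
left-to-right use order: u, v, z
typing: well-typed at C
ordered ✓ (u, v, z once each; derivable with no W/C/E)
linear ✓ (single use per variable (u, v, z))
affine ✓ (no duplicate uses among u, v, z)
relevant ✓ (u, v, z: all used, weakening unneeded)
unrestricted ✓ (well-typed at C; no restrictions here)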